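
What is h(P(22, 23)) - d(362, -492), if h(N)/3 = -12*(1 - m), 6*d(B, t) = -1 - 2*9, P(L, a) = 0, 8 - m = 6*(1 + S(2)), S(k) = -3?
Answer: 4123/6 ≈ 687.17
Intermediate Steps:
m = 20 (m = 8 - 6*(1 - 3) = 8 - 6*(-2) = 8 - 1*(-12) = 8 + 12 = 20)
d(B, t) = -19/6 (d(B, t) = (-1 - 2*9)/6 = (-1 - 18)/6 = (⅙)*(-19) = -19/6)
h(N) = 684 (h(N) = 3*(-12*(1 - 1*20)) = 3*(-12*(1 - 20)) = 3*(-12*(-19)) = 3*228 = 684)
h(P(22, 23)) - d(362, -492) = 684 - 1*(-19/6) = 684 + 19/6 = 4123/6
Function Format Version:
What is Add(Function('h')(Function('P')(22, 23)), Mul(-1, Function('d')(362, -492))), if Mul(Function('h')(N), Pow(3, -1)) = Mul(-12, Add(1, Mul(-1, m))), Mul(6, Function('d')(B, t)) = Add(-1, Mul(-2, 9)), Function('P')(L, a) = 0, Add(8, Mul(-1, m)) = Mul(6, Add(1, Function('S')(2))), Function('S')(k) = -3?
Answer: Rational(4123, 6) ≈ 687.17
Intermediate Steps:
m = 20 (m = Add(8, Mul(-1, Mul(6, Add(1, -3)))) = Add(8, Mul(-1, Mul(6, -2))) = Add(8, Mul(-1, -12)) = Add(8, 12) = 20)
Function('d')(B, t) = Rational(-19, 6) (Function('d')(B, t) = Mul(Rational(1, 6), Add(-1, Mul(-2, 9))) = Mul(Rational(1, 6), Add(-1, -18)) = Mul(Rational(1, 6), -19) = Rational(-19, 6))
Function('h')(N) = 684 (Function('h')(N) = Mul(3, Mul(-12, Add(1, Mul(-1, 20)))) = Mul(3, Mul(-12, Add(1, -20))) = Mul(3, Mul(-12, -19)) = Mul(3, 228) = 684)
Add(Function('h')(Function('P')(22, 23)), Mul(-1, Function('d')(362, -492))) = Add(684, Mul(-1, Rational(-19, 6))) = Add(684, Rational(19, 6)) = Rational(4123, 6)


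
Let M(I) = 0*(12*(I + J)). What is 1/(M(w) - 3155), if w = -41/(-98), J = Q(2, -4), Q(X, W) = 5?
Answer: -1/3155 ≈ -0.00031696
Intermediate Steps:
J = 5
w = 41/98 (w = -41*(-1/98) = 41/98 ≈ 0.41837)
M(I) = 0 (M(I) = 0*(12*(I + 5)) = 0*(12*(5 + I)) = 0*(60 + 12*I) = 0)
1/(M(w) - 3155) = 1/(0 - 3155) = 1/(-3155) = -1/3155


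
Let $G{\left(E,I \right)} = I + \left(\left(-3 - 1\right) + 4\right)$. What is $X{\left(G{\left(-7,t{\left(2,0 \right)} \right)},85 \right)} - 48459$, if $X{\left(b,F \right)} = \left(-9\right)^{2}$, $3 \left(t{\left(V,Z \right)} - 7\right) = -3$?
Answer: $-48378$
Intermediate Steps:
$t{\left(V,Z \right)} = 6$ ($t{\left(V,Z \right)} = 7 + \frac{1}{3} \left(-3\right) = 7 - 1 = 6$)
$G{\left(E,I \right)} = I$ ($G{\left(E,I \right)} = I + \left(-4 + 4\right) = I + 0 = I$)
$X{\left(b,F \right)} = 81$
$X{\left(G{\left(-7,t{\left(2,0 \right)} \right)},85 \right)} - 48459 = 81 - 48459 = -48378$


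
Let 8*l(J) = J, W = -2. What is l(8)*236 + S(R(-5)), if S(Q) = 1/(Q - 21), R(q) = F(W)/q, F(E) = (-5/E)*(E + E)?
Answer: 4483/19 ≈ 235.95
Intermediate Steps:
F(E) = -10 (F(E) = (-5/E)*(2*E) = -10)
R(q) = -10/q
l(J) = J/8
S(Q) = 1/(-21 + Q)
l(8)*236 + S(R(-5)) = ((⅛)*8)*236 + 1/(-21 - 10/(-5)) = 1*236 + 1/(-21 - 10*(-⅕)) = 236 + 1/(-21 + 2) = 236 + 1/(-19) = 236 - 1/19 = 4483/19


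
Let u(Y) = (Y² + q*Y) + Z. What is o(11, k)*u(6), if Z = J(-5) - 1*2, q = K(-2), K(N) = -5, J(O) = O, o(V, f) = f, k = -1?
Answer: 1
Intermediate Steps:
q = -5
Z = -7 (Z = -5 - 1*2 = -5 - 2 = -7)
u(Y) = -7 + Y² - 5*Y (u(Y) = (Y² - 5*Y) - 7 = -7 + Y² - 5*Y)
o(11, k)*u(6) = -(-7 + 6² - 5*6) = -(-7 + 36 - 30) = -1*(-1) = 1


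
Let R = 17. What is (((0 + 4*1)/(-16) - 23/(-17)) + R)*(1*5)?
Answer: 6155/68 ≈ 90.515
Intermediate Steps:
(((0 + 4*1)/(-16) - 23/(-17)) + R)*(1*5) = (((0 + 4*1)/(-16) - 23/(-17)) + 17)*(1*5) = (((0 + 4)*(-1/16) - 23*(-1/17)) + 17)*5 = ((4*(-1/16) + 23/17) + 17)*5 = ((-¼ + 23/17) + 17)*5 = (75/68 + 17)*5 = (1231/68)*5 = 6155/68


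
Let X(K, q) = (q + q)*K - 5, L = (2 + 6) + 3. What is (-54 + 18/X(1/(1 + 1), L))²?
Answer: 2601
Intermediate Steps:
L = 11 (L = 8 + 3 = 11)
X(K, q) = -5 + 2*K*q (X(K, q) = (2*q)*K - 5 = 2*K*q - 5 = -5 + 2*K*q)
(-54 + 18/X(1/(1 + 1), L))² = (-54 + 18/(-5 + 2*11/(1 + 1)))² = (-54 + 18/(-5 + 2*11/2))² = (-54 + 18/(-5 + 2*(½)*11))² = (-54 + 18/(-5 + 11))² = (-54 + 18/6)² = (-54 + 18*(⅙))² = (-54 + 3)² = (-51)² = 2601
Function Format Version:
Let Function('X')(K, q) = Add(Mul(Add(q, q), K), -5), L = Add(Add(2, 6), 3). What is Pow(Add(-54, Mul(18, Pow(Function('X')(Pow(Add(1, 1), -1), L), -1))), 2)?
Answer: 2601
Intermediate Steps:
L = 11 (L = Add(8, 3) = 11)
Function('X')(K, q) = Add(-5, Mul(2, K, q)) (Function('X')(K, q) = Add(Mul(Mul(2, q), K), -5) = Add(Mul(2, K, q), -5) = Add(-5, Mul(2, K, q)))
Pow(Add(-54, Mul(18, Pow(Function('X')(Pow(Add(1, 1), -1), L), -1))), 2) = Pow(Add(-54, Mul(18, Pow(Add(-5, Mul(2, Pow(Add(1, 1), -1), 11)), -1))), 2) = Pow(Add(-54, Mul(18, Pow(Add(-5, Mul(2, Pow(2, -1), 11)), -1))), 2) = Pow(Add(-54, Mul(18, Pow(Add(-5, Mul(2, Rational(1, 2), 11)), -1))), 2) = Pow(Add(-54, Mul(18, Pow(Add(-5, 11), -1))), 2) = Pow(Add(-54, Mul(18, Pow(6, -1))), 2) = Pow(Add(-54, Mul(18, Rational(1, 6))), 2) = Pow(Add(-54, 3), 2) = Pow(-51, 2) = 2601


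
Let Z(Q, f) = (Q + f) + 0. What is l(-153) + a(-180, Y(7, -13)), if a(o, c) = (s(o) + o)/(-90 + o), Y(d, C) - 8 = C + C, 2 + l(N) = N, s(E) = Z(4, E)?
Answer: -20747/135 ≈ -153.68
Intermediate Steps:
Z(Q, f) = Q + f
s(E) = 4 + E
l(N) = -2 + N
Y(d, C) = 8 + 2*C (Y(d, C) = 8 + (C + C) = 8 + 2*C)
a(o, c) = (4 + 2*o)/(-90 + o) (a(o, c) = ((4 + o) + o)/(-90 + o) = (4 + 2*o)/(-90 + o))
l(-153) + a(-180, Y(7, -13)) = (-2 - 153) + 2*(2 - 180)/(-90 - 180) = -155 + 2*(-178)/(-270) = -155 + 2*(-1/270)*(-178) = -155 + 178/135 = -20747/135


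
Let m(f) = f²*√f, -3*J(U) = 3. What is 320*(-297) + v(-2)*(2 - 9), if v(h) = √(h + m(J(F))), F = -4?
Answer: -95040 - 7*√(-2 + I) ≈ -95042.0 - 10.187*I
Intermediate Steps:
J(U) = -1 (J(U) = -⅓*3 = -1)
m(f) = f^(5/2)
v(h) = √(I + h) (v(h) = √(h + (-1)^(5/2)) = √(h + I) = √(I + h))
320*(-297) + v(-2)*(2 - 9) = 320*(-297) + √(I - 2)*(2 - 9) = -95040 + √(-2 + I)*(-7) = -95040 - 7*√(-2 + I)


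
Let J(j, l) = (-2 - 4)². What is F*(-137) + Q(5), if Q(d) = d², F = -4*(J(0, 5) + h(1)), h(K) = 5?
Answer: 22493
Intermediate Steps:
J(j, l) = 36 (J(j, l) = (-6)² = 36)
F = -164 (F = -4*(36 + 5) = -4*41 = -164)
F*(-137) + Q(5) = -164*(-137) + 5² = 22468 + 25 = 22493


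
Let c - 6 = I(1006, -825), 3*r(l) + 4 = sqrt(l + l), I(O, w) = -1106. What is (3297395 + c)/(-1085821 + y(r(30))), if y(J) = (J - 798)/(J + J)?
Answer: -15749990880255/5188666734599 + 789133023*sqrt(15)/5188666734599 ≈ -3.0349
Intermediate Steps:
r(l) = -4/3 + sqrt(2)*sqrt(l)/3 (r(l) = -4/3 + sqrt(l + l)/3 = -4/3 + sqrt(2*l)/3 = -4/3 + (sqrt(2)*sqrt(l))/3 = -4/3 + sqrt(2)*sqrt(l)/3)
c = -1100 (c = 6 - 1106 = -1100)
y(J) = (-798 + J)/(2*J) (y(J) = (-798 + J)/((2*J)) = (-798 + J)*(1/(2*J)) = (-798 + J)/(2*J))
(3297395 + c)/(-1085821 + y(r(30))) = (3297395 - 1100)/(-1085821 + (-798 + (-4/3 + sqrt(2)*sqrt(30)/3))/(2*(-4/3 + sqrt(2)*sqrt(30)/3))) = 3296295/(-1085821 + (-798 + (-4/3 + 2*sqrt(15)/3))/(2*(-4/3 + 2*sqrt(15)/3))) = 3296295/(-1085821 + (-2398/3 + 2*sqrt(15)/3)/(2*(-4/3 + 2*sqrt(15)/3)))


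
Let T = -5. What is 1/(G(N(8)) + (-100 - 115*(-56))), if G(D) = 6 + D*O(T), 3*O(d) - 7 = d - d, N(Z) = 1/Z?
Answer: 24/152311 ≈ 0.00015757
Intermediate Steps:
O(d) = 7/3 (O(d) = 7/3 + (d - d)/3 = 7/3 + (⅓)*0 = 7/3 + 0 = 7/3)
G(D) = 6 + 7*D/3 (G(D) = 6 + D*(7/3) = 6 + 7*D/3)
1/(G(N(8)) + (-100 - 115*(-56))) = 1/((6 + (7/3)/8) + (-100 - 115*(-56))) = 1/((6 + (7/3)*(⅛)) + (-100 + 6440)) = 1/((6 + 7/24) + 6340) = 1/(151/24 + 6340) = 1/(152311/24) = 24/152311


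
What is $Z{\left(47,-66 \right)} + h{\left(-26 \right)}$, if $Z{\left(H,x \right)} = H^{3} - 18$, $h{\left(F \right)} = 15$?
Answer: $103820$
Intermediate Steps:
$Z{\left(H,x \right)} = -18 + H^{3}$ ($Z{\left(H,x \right)} = H^{3} - 18 = -18 + H^{3}$)
$Z{\left(47,-66 \right)} + h{\left(-26 \right)} = \left(-18 + 47^{3}\right) + 15 = \left(-18 + 103823\right) + 15 = 103805 + 15 = 103820$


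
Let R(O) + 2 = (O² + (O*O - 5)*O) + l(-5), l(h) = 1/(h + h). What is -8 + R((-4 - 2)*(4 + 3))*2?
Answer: -721201/5 ≈ -1.4424e+5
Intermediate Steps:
l(h) = 1/(2*h)
R(O) = -21/10 + O² + O*(-5 + O²) (R(O) = -2 + ((O² + (O*O - 5)*O) + (½)/(-5)) = -2 + ((O² + (O² - 5)*O) + (½)*(-⅕)) = -2 + ((O² + (-5 + O²)*O) - ⅒) = -2 + ((O² + O*(-5 + O²)) - ⅒) = -2 + (-⅒ + O² + O*(-5 + O²)) = -21/10 + O² + O*(-5 + O²))
-8 + R((-4 - 2)*(4 + 3))*2 = -8 + (-21/10 + ((-4 - 2)*(4 + 3))² + ((-4 - 2)*(4 + 3))³ - 5*(-4 - 2)*(4 + 3))*2 = -8 + (-21/10 + (-6*7)² + (-6*7)³ - (-30)*7)*2 = -8 + (-21/10 + (-42)² + (-42)³ - 5*(-42))*2 = -8 + (-21/10 + 1764 - 74088 + 210)*2 = -8 - 721161/10*2 = -8 - 721161/5 = -721201/5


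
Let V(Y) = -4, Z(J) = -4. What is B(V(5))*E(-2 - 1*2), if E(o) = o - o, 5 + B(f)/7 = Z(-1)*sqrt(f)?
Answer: 0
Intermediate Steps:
B(f) = -35 - 28*sqrt(f) (B(f) = -35 + 7*(-4*sqrt(f)) = -35 - 28*sqrt(f))
E(o) = 0
B(V(5))*E(-2 - 1*2) = (-35 - 56*I)*0 = 0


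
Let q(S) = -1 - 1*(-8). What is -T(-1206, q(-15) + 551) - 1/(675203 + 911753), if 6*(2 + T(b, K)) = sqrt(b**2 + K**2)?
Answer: 3173911/1586956 - 15*sqrt(218) ≈ -219.47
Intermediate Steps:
q(S) = 7 (q(S) = -1 + 8 = 7)
T(b, K) = -2 + sqrt(K**2 + b**2)/6 (T(b, K) = -2 + sqrt(b**2 + K**2)/6 = -2 + sqrt(K**2 + b**2)/6)
-T(-1206, q(-15) + 551) - 1/(675203 + 911753) = -(-2 + sqrt((7 + 551)**2 + (-1206)**2)/6) - 1/(675203 + 911753) = -(-2 + sqrt(558**2 + 1454436)/6) - 1/1586956 = -(-2 + sqrt(311364 + 1454436)/6) - 1*1/1586956 = -(-2 + sqrt(1765800)/6) - 1/1586956 = -(-2 + (90*sqrt(218))/6) - 1/1586956 = -(-2 + 15*sqrt(218)) - 1/1586956 = (2 - 15*sqrt(218)) - 1/1586956 = 3173911/1586956 - 15*sqrt(218)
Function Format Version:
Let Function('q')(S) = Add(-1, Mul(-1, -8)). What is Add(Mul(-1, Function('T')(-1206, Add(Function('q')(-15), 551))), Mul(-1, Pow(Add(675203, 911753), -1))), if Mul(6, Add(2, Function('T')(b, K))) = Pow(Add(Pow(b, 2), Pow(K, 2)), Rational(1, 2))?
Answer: Add(Rational(3173911, 1586956), Mul(-15, Pow(218, Rational(1, 2)))) ≈ -219.47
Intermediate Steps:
Function('q')(S) = 7 (Function('q')(S) = Add(-1, 8) = 7)
Function('T')(b, K) = Add(-2, Mul(Rational(1, 6), Pow(Add(Pow(K, 2), Pow(b, 2)), Rational(1, 2)))) (Function('T')(b, K) = Add(-2, Mul(Rational(1, 6), Pow(Add(Pow(b, 2), Pow(K, 2)), Rational(1, 2)))) = Add(-2, Mul(Rational(1, 6), Pow(Add(Pow(K, 2), Pow(b, 2)), Rational(1, 2)))))
Add(Mul(-1, Function('T')(-1206, Add(Function('q')(-15), 551))), Mul(-1, Pow(Add(675203, 911753), -1))) = Add(Mul(-1, Add(-2, Mul(Rational(1, 6), Pow(Add(Pow(Add(7, 551), 2), Pow(-1206, 2)), Rational(1, 2))))), Mul(-1, Pow(Add(675203, 911753), -1))) = Add(Mul(-1, Add(-2, Mul(Rational(1, 6), Pow(Add(Pow(558, 2), 1454436), Rational(1, 2))))), Mul(-1, Pow(1586956, -1))) = Add(Mul(-1, Add(-2, Mul(Rational(1, 6), Pow(Add(311364, 1454436), Rational(1, 2))))), Mul(-1, Rational(1, 1586956))) = Add(Mul(-1, Add(-2, Mul(Rational(1, 6), Pow(1765800, Rational(1, 2))))), Rational(-1, 1586956)) = Add(Mul(-1, Add(-2, Mul(Rational(1, 6), Mul(90, Pow(218, Rational(1, 2)))))), Rational(-1, 1586956)) = Add(Mul(-1, Add(-2, Mul(15, Pow(218, Rational(1, 2))))), Rational(-1, 1586956)) = Add(Add(2, Mul(-15, Pow(218, Rational(1, 2)))), Rational(-1, 1586956)) = Add(Rational(3173911, 1586956), Mul(-15, Pow(218, Rational(1, 2))))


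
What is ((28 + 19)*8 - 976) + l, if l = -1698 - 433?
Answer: -2731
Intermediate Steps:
l = -2131
((28 + 19)*8 - 976) + l = ((28 + 19)*8 - 976) - 2131 = (47*8 - 976) - 2131 = (376 - 976) - 2131 = -600 - 2131 = -2731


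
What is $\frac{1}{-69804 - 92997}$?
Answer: $- \frac{1}{162801} \approx -6.1425 \cdot 10^{-6}$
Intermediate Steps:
$\frac{1}{-69804 - 92997} = \frac{1}{-162801} = - \frac{1}{162801}$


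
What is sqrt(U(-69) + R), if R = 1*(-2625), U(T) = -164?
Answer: I*sqrt(2789) ≈ 52.811*I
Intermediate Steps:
R = -2625
sqrt(U(-69) + R) = sqrt(-164 - 2625) = sqrt(-2789) = I*sqrt(2789)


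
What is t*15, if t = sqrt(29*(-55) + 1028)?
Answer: 135*I*sqrt(7) ≈ 357.18*I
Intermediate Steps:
t = 9*I*sqrt(7) (t = sqrt(-1595 + 1028) = sqrt(-567) = 9*I*sqrt(7) ≈ 23.812*I)
t*15 = (9*I*sqrt(7))*15 = 135*I*sqrt(7)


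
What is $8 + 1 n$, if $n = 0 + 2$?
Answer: $10$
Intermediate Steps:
$n = 2$
$8 + 1 n = 8 + 1 \cdot 2 = 8 + 2 = 10$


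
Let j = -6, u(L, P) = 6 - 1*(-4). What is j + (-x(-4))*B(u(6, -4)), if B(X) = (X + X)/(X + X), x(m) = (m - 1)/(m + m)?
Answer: -53/8 ≈ -6.6250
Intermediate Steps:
u(L, P) = 10 (u(L, P) = 6 + 4 = 10)
x(m) = (-1 + m)/(2*m) (x(m) = (-1 + m)/((2*m)) = (-1 + m)*(1/(2*m)) = (-1 + m)/(2*m))
B(X) = 1 (B(X) = (2*X)/((2*X)) = (2*X)*(1/(2*X)) = 1)
j + (-x(-4))*B(u(6, -4)) = -6 - (-1 - 4)/(2*(-4))*1 = -6 - (-1)*(-5)/(2*4)*1 = -6 - 1*5/8*1 = -6 - 5/8*1 = -6 - 5/8 = -53/8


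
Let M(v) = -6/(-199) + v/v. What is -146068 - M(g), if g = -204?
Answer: -29067737/199 ≈ -1.4607e+5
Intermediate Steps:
M(v) = 205/199 (M(v) = -6*(-1/199) + 1 = 6/199 + 1 = 205/199)
-146068 - M(g) = -146068 - 1*205/199 = -146068 - 205/199 = -29067737/199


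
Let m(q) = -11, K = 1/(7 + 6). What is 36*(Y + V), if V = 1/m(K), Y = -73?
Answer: -28944/11 ≈ -2631.3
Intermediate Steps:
K = 1/13 ≈ 0.076923
V = -1/11 (V = 1/(-11) = -1/11 ≈ -0.090909)
36*(Y + V) = 36*(-73 - 1/11) = 36*(-804/11) = -28944/11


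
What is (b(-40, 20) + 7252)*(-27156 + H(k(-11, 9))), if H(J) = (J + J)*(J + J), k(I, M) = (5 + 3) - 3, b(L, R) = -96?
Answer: -193612736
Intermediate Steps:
k(I, M) = 5 (k(I, M) = 8 - 3 = 5)
H(J) = 4*J² (H(J) = (2*J)*(2*J) = 4*J²)
(b(-40, 20) + 7252)*(-27156 + H(k(-11, 9))) = (-96 + 7252)*(-27156 + 4*5²) = 7156*(-27156 + 4*25) = 7156*(-27156 + 100) = 7156*(-27056) = -193612736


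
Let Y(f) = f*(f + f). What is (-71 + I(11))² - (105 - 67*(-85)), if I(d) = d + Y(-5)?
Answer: -5700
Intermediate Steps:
Y(f) = 2*f² (Y(f) = f*(2*f) = 2*f²)
I(d) = 50 + d (I(d) = d + 2*(-5)² = d + 2*25 = d + 50 = 50 + d)
(-71 + I(11))² - (105 - 67*(-85)) = (-71 + (50 + 11))² - (105 - 67*(-85)) = (-71 + 61)² - (105 + 5695) = (-10)² - 1*5800 = 100 - 5800 = -5700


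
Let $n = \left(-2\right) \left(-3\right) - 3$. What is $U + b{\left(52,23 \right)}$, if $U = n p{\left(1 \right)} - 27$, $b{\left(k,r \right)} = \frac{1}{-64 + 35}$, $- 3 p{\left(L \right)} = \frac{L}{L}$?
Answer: $- \frac{813}{29} \approx -28.034$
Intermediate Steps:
$n = 3$ ($n = 6 - 3 = 3$)
$p{\left(L \right)} = - \frac{1}{3}$ ($p{\left(L \right)} = - \frac{L \frac{1}{L}}{3} = \left(- \frac{1}{3}\right) 1 = - \frac{1}{3}$)
$b{\left(k,r \right)} = - \frac{1}{29}$ ($b{\left(k,r \right)} = \frac{1}{-29} = - \frac{1}{29}$)
$U = -28$ ($U = 3 \left(- \frac{1}{3}\right) - 27 = -1 - 27 = -28$)
$U + b{\left(52,23 \right)} = -28 - \frac{1}{29} = - \frac{813}{29}$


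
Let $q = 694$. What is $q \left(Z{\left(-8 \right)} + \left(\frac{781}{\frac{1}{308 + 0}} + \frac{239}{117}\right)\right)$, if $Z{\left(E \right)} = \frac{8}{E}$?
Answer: $\frac{19532101172}{117} \approx 1.6694 \cdot 10^{8}$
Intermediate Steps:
$q \left(Z{\left(-8 \right)} + \left(\frac{781}{\frac{1}{308 + 0}} + \frac{239}{117}\right)\right) = 694 \left(\frac{8}{-8} + \left(\frac{781}{\frac{1}{308 + 0}} + \frac{239}{117}\right)\right) = 694 \left(8 \left(- \frac{1}{8}\right) + \left(\frac{781}{\frac{1}{308}} + 239 \cdot \frac{1}{117}\right)\right) = 694 \left(-1 + \left(781 \frac{1}{\frac{1}{308}} + \frac{239}{117}\right)\right) = 694 \left(-1 + \left(781 \cdot 308 + \frac{239}{117}\right)\right) = 694 \left(-1 + \left(240548 + \frac{239}{117}\right)\right) = 694 \left(-1 + \frac{28144355}{117}\right) = 694 \cdot \frac{28144238}{117} = \frac{19532101172}{117}$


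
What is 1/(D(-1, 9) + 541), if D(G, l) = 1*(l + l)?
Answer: 1/559 ≈ 0.0017889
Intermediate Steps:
D(G, l) = 2*l (D(G, l) = 1*(2*l) = 2*l)
1/(D(-1, 9) + 541) = 1/(2*9 + 541) = 1/(18 + 541) = 1/559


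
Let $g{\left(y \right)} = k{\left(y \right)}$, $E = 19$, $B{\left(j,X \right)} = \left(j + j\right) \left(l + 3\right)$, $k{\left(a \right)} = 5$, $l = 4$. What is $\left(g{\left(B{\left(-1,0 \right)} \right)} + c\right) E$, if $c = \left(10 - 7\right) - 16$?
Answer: $-152$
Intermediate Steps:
$B{\left(j,X \right)} = 14 j$ ($B{\left(j,X \right)} = \left(j + j\right) \left(4 + 3\right) = 2 j 7 = 14 j$)
$g{\left(y \right)} = 5$
$c = -13$ ($c = 3 - 16 = -13$)
$\left(g{\left(B{\left(-1,0 \right)} \right)} + c\right) E = \left(5 - 13\right) 19 = \left(-8\right) 19 = -152$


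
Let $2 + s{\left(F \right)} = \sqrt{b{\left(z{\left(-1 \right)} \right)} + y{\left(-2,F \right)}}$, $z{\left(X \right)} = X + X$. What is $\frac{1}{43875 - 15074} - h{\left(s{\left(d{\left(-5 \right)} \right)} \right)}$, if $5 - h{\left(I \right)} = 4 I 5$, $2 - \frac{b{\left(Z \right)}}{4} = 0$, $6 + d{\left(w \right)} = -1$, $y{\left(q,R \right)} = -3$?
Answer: $- \frac{1296044}{28801} + 20 \sqrt{5} \approx -0.27861$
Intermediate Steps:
$d{\left(w \right)} = -7$ ($d{\left(w \right)} = -6 - 1 = -7$)
$z{\left(X \right)} = 2 X$
$b{\left(Z \right)} = 8$ ($b{\left(Z \right)} = 8 - 0 = 8 + 0 = 8$)
$s{\left(F \right)} = -2 + \sqrt{5}$ ($s{\left(F \right)} = -2 + \sqrt{8 - 3} = -2 + \sqrt{5}$)
$h{\left(I \right)} = 5 - 20 I$ ($h{\left(I \right)} = 5 - 4 I 5 = 5 - 20 I$)
$\frac{1}{43875 - 15074} - h{\left(s{\left(d{\left(-5 \right)} \right)} \right)} = \frac{1}{43875 - 15074} - \left(5 - 20 \left(-2 + \sqrt{5}\right)\right) = \frac{1}{28801} - \left(5 + \left(40 - 20 \sqrt{5}\right)\right) = \frac{1}{28801} - \left(45 - 20 \sqrt{5}\right) = - \frac{1296044}{28801} + 20 \sqrt{5}$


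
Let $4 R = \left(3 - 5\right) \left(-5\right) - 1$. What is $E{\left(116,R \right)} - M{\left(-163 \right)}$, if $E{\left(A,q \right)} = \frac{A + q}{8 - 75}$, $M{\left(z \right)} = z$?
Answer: $\frac{43211}{268} \approx 161.24$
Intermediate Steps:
$R = \frac{9}{4}$ ($R = \frac{\left(3 - 5\right) \left(-5\right) - 1}{4} = \frac{\left(-2\right) \left(-5\right) - 1}{4} = \frac{10 - 1}{4} = \frac{1}{4} \cdot 9 = \frac{9}{4} \approx 2.25$)
$E{\left(A,q \right)} = - \frac{A}{67} - \frac{q}{67}$ ($E{\left(A,q \right)} = \frac{A + q}{-67} = \left(A + q\right) \left(- \frac{1}{67}\right) = - \frac{A}{67} - \frac{q}{67}$)
$E{\left(116,R \right)} - M{\left(-163 \right)} = \left(\left(- \frac{1}{67}\right) 116 - \frac{9}{268}\right) - -163 = \left(- \frac{116}{67} - \frac{9}{268}\right) + 163 = - \frac{473}{268} + 163 = \frac{43211}{268}$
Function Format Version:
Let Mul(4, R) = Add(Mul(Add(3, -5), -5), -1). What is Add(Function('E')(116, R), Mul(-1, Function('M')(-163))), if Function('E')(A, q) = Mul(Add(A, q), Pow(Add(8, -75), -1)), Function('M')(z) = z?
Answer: Rational(43211, 268) ≈ 161.24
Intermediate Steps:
R = Rational(9, 4) (R = Mul(Rational(1, 4), Add(Mul(Add(3, -5), -5), -1)) = Mul(Rational(1, 4), Add(Mul(-2, -5), -1)) = Mul(Rational(1, 4), Add(10, -1)) = Mul(Rational(1, 4), 9) = Rational(9, 4) ≈ 2.2500)
Function('E')(A, q) = Add(Mul(Rational(-1, 67), A), Mul(Rational(-1, 67), q)) (Function('E')(A, q) = Mul(Add(A, q), Pow(-67, -1)) = Mul(Add(A, q), Rational(-1, 67)) = Add(Mul(Rational(-1, 67), A), Mul(Rational(-1, 67), q)))
Add(Function('E')(116, R), Mul(-1, Function('M')(-163))) = Add(Add(Mul(Rational(-1, 67), 116), Mul(Rational(-1, 67), Rational(9, 4))), Mul(-1, -163)) = Add(Add(Rational(-116, 67), Rational(-9, 268)), 163) = Add(Rational(-473, 268), 163) = Rational(43211, 268)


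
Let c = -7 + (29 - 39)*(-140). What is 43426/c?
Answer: 43426/1393 ≈ 31.174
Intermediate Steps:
c = 1393 (c = -7 - 10*(-140) = -7 + 1400 = 1393)
43426/c = 43426/1393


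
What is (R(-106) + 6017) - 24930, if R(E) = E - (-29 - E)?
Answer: -19096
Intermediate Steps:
R(E) = 29 + 2*E (R(E) = E + (29 + E) = 29 + 2*E)
(R(-106) + 6017) - 24930 = ((29 + 2*(-106)) + 6017) - 24930 = ((29 - 212) + 6017) - 24930 = (-183 + 6017) - 24930 = 5834 - 24930 = -19096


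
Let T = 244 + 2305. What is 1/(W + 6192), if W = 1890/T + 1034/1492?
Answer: 1901554/11777150141 ≈ 0.00016146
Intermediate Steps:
T = 2549
W = 2727773/1901554 (W = 1890/2549 + 1034/1492 = 1890*(1/2549) + 1034*(1/1492) = 1890/2549 + 517/746 = 2727773/1901554 ≈ 1.4345)
1/(W + 6192) = 1/(2727773/1901554 + 6192) = 1/(11777150141/1901554) = 1901554/11777150141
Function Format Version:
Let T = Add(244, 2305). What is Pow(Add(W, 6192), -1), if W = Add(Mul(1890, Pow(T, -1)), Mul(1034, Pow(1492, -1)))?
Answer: Rational(1901554, 11777150141) ≈ 0.00016146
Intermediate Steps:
T = 2549
W = Rational(2727773, 1901554) (W = Add(Mul(1890, Pow(2549, -1)), Mul(1034, Pow(1492, -1))) = Add(Mul(1890, Rational(1, 2549)), Mul(1034, Rational(1, 1492))) = Add(Rational(1890, 2549), Rational(517, 746)) = Rational(2727773, 1901554) ≈ 1.4345)
Pow(Add(W, 6192), -1) = Pow(Add(Rational(2727773, 1901554), 6192), -1) = Pow(Rational(11777150141, 1901554), -1) = Rational(1901554, 11777150141)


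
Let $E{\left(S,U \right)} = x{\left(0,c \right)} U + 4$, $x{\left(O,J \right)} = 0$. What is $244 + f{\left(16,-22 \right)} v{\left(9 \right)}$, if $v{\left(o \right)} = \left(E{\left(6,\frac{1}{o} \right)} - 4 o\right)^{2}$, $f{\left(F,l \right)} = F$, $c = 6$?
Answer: $16628$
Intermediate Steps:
$E{\left(S,U \right)} = 4$ ($E{\left(S,U \right)} = 0 U + 4 = 0 + 4 = 4$)
$v{\left(o \right)} = \left(4 - 4 o\right)^{2}$
$244 + f{\left(16,-22 \right)} v{\left(9 \right)} = 244 + 16 \cdot 16 \left(1 - 9\right)^{2} = 244 + 16 \cdot 16 \left(-8\right)^{2} = 244 + 16 \cdot 16 \cdot 64 = 244 + 16 \cdot 1024 = 244 + 16384 = 16628$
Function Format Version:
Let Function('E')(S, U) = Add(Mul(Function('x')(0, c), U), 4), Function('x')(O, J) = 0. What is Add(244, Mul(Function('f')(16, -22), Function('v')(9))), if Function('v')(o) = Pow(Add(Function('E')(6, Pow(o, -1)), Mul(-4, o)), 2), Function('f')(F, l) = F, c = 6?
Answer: 16628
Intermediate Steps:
Function('E')(S, U) = 4 (Function('E')(S, U) = Add(Mul(0, U), 4) = Add(0, 4) = 4)
Function('v')(o) = Pow(Add(4, Mul(-4, o)), 2)
Add(244, Mul(Function('f')(16, -22), Function('v')(9))) = Add(244, Mul(16, Mul(16, Pow(Add(1, Mul(-1, 9)), 2)))) = Add(244, Mul(16, Mul(16, Pow(Add(1, -9), 2)))) = Add(244, Mul(16, Mul(16, Pow(-8, 2)))) = Add(244, Mul(16, Mul(16, 64))) = Add(244, Mul(16, 1024)) = Add(244, 16384) = 16628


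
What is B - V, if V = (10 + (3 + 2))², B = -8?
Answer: -233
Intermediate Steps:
V = 225 (V = (10 + 5)² = 15² = 225)
B - V = -8 - 1*225 = -8 - 225 = -233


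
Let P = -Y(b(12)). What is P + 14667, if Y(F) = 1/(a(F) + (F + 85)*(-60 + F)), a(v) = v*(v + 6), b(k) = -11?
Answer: 76253734/5199 ≈ 14667.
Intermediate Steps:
a(v) = v*(6 + v)
Y(F) = 1/(F*(6 + F) + (-60 + F)*(85 + F)) (Y(F) = 1/(F*(6 + F) + (F + 85)*(-60 + F)) = 1/(F*(6 + F) + (85 + F)*(-60 + F)) = 1/(F*(6 + F) + (-60 + F)*(85 + F)))
P = 1/5199 (P = -1/(-5100 + 2*(-11)**2 + 31*(-11)) = -1/(-5100 + 2*121 - 341) = -1/(-5100 + 242 - 341) = -1/(-5199) = -1*(-1/5199) = 1/5199 ≈ 0.00019234)
P + 14667 = 1/5199 + 14667 = 76253734/5199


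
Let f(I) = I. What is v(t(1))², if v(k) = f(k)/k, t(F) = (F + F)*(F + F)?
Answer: 1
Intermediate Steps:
t(F) = 4*F² (t(F) = (2*F)*(2*F) = 4*F²)
v(k) = 1 (v(k) = k/k = 1)
v(t(1))² = 1² = 1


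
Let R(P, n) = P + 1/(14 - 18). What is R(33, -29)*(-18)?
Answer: -1179/2 ≈ -589.50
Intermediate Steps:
R(P, n) = -1/4 + P (R(P, n) = P + 1/(-4) = P - 1/4 = -1/4 + P)
R(33, -29)*(-18) = (-1/4 + 33)*(-18) = (131/4)*(-18) = -1179/2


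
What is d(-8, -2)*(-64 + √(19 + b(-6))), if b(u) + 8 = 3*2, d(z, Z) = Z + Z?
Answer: 256 - 4*√17 ≈ 239.51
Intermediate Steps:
d(z, Z) = 2*Z
b(u) = -2 (b(u) = -8 + 3*2 = -8 + 6 = -2)
d(-8, -2)*(-64 + √(19 + b(-6))) = (2*(-2))*(-64 + √(19 - 2)) = -4*(-64 + √17) = 256 - 4*√17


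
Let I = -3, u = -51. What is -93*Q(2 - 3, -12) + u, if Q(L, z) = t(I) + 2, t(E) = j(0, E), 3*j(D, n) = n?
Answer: -144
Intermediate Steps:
j(D, n) = n/3
t(E) = E/3
Q(L, z) = 1 (Q(L, z) = (1/3)*(-3) + 2 = -1 + 2 = 1)
-93*Q(2 - 3, -12) + u = -93*1 - 51 = -93 - 51 = -144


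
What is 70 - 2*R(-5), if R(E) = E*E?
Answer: 20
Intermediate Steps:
R(E) = E²
70 - 2*R(-5) = 70 - 2*(-5)² = 70 - 2*25 = 70 - 50 = 20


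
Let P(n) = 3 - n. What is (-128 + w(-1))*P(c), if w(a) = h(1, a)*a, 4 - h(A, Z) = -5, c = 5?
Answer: 274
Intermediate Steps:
h(A, Z) = 9 (h(A, Z) = 4 - 1*(-5) = 4 + 5 = 9)
w(a) = 9*a
(-128 + w(-1))*P(c) = (-128 + 9*(-1))*(3 - 1*5) = (-128 - 9)*(3 - 5) = -137*(-2) = 274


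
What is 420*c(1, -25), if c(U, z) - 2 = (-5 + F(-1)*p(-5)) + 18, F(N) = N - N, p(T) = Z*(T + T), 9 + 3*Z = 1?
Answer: 6300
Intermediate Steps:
Z = -8/3 (Z = -3 + (⅓)*1 = -3 + ⅓ = -8/3 ≈ -2.6667)
p(T) = -16*T/3 (p(T) = -8*(T + T)/3 = -16*T/3)
F(N) = 0
c(U, z) = 15 (c(U, z) = 2 + ((-5 + 0*(-16/3*(-5))) + 18) = 2 + ((-5 + 0*(80/3)) + 18) = 2 + ((-5 + 0) + 18) = 2 + (-5 + 18) = 2 + 13 = 15)
420*c(1, -25) = 420*15 = 6300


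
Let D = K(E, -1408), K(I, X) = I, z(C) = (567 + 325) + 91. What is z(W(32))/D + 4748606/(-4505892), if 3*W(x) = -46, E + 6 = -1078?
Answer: -2394195185/1221096732 ≈ -1.9607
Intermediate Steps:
E = -1084 (E = -6 - 1078 = -1084)
W(x) = -46/3 (W(x) = (1/3)*(-46) = -46/3)
z(C) = 983 (z(C) = 892 + 91 = 983)
D = -1084
z(W(32))/D + 4748606/(-4505892) = 983/(-1084) + 4748606/(-4505892) = 983*(-1/1084) + 4748606*(-1/4505892) = -983/1084 - 2374303/2252946 = -2394195185/1221096732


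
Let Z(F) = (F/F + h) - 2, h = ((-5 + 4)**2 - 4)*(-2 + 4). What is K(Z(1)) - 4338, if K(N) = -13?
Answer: -4351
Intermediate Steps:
h = -6 (h = ((-1)**2 - 4)*2 = (1 - 4)*2 = -3*2 = -6)
Z(F) = -7 (Z(F) = (F/F - 6) - 2 = (1 - 6) - 2 = -5 - 2 = -7)
K(Z(1)) - 4338 = -13 - 4338 = -4351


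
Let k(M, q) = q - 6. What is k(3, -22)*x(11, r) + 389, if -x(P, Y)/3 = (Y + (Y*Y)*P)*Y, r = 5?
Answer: 117989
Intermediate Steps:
k(M, q) = -6 + q
x(P, Y) = -3*Y*(Y + P*Y²) (x(P, Y) = -3*(Y + (Y*Y)*P)*Y = -3*(Y + Y²*P)*Y = -3*(Y + P*Y²)*Y = -3*Y*(Y + P*Y²))
k(3, -22)*x(11, r) + 389 = (-6 - 22)*(3*5²*(-1 - 1*11*5)) + 389 = -84*25*(-1 - 55) + 389 = -84*25*(-56) + 389 = -28*(-4200) + 389 = 117600 + 389 = 117989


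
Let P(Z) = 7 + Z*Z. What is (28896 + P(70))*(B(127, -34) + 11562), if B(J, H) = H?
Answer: 389680984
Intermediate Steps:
P(Z) = 7 + Z²
(28896 + P(70))*(B(127, -34) + 11562) = (28896 + (7 + 70²))*(-34 + 11562) = (28896 + (7 + 4900))*11528 = (28896 + 4907)*11528 = 33803*11528 = 389680984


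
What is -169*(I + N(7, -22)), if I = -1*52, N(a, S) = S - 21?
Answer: 16055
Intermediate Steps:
N(a, S) = -21 + S
I = -52
-169*(I + N(7, -22)) = -169*(-52 + (-21 - 22)) = -169*(-52 - 43) = -169*(-95) = 16055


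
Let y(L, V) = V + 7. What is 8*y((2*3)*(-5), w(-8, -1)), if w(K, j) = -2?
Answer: 40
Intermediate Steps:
y(L, V) = 7 + V
8*y((2*3)*(-5), w(-8, -1)) = 8*(7 - 2) = 8*5 = 40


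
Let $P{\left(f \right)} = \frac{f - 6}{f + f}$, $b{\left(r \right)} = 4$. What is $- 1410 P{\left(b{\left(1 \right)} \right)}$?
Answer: $\frac{705}{2} \approx 352.5$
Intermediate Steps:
$P{\left(f \right)} = \frac{-6 + f}{2 f}$
$- 1410 P{\left(b{\left(1 \right)} \right)} = - 1410 \frac{-6 + 4}{2 \cdot 4} = - 1410 \cdot \frac{1}{2} \cdot \frac{1}{4} \left(-2\right) = \left(-1410\right) \left(- \frac{1}{4}\right) = \frac{705}{2}$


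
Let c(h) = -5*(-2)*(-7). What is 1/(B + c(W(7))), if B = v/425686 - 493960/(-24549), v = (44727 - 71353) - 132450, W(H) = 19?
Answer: -5225082807/262572446572 ≈ -0.019900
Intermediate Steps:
v = -159076 (v = -26626 - 132450 = -159076)
c(h) = -70 (c(h) = 10*(-7) = -70)
B = 103183349918/5225082807 (B = -159076/425686 - 493960/(-24549) = -159076*1/425686 - 493960*(-1/24549) = -79538/212843 + 493960/24549 = 103183349918/5225082807 ≈ 19.748)
1/(B + c(W(7))) = 1/(103183349918/5225082807 - 70) = 1/(-262572446572/5225082807) = -5225082807/262572446572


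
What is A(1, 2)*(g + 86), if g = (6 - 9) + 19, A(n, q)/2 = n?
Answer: 204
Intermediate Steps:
A(n, q) = 2*n
g = 16 (g = -3 + 19 = 16)
A(1, 2)*(g + 86) = (2*1)*(16 + 86) = 2*102 = 204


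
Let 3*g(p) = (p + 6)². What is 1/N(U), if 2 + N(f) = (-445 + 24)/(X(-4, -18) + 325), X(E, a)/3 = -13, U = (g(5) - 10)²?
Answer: -286/993 ≈ -0.28802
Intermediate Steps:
g(p) = (6 + p)²/3 (g(p) = (p + 6)²/3 = (6 + p)²/3)
U = 8281/9 (U = ((6 + 5)²/3 - 10)² = ((⅓)*11² - 10)² = ((⅓)*121 - 10)² = (121/3 - 10)² = (91/3)² = 8281/9 ≈ 920.11)
X(E, a) = -39 (X(E, a) = 3*(-13) = -39)
N(f) = -993/286 (N(f) = -2 + (-445 + 24)/(-39 + 325) = -2 - 421/286 = -993/286)
1/N(U) = 1/(-993/286) = -286/993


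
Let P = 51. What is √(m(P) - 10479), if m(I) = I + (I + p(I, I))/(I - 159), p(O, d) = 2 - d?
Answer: I*√3378678/18 ≈ 102.12*I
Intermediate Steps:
m(I) = I + 2/(-159 + I) (m(I) = I + (I + (2 - I))/(I - 159) = I + 2/(-159 + I))
√(m(P) - 10479) = √((2 + 51² - 159*51)/(-159 + 51) - 10479) = √((2 + 2601 - 8109)/(-108) - 10479) = √(-1/108*(-5506) - 10479) = √(2753/54 - 10479) = √(-563113/54) = I*√3378678/18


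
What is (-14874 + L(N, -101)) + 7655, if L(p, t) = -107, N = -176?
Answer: -7326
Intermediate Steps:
(-14874 + L(N, -101)) + 7655 = (-14874 - 107) + 7655 = -14981 + 7655 = -7326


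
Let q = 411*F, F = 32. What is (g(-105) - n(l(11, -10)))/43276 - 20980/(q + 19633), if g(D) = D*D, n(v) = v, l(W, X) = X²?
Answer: -109950871/283760732 ≈ -0.38748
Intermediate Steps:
q = 13152 (q = 411*32 = 13152)
g(D) = D²
(g(-105) - n(l(11, -10)))/43276 - 20980/(q + 19633) = ((-105)² - 1*(-10)²)/43276 - 20980/(13152 + 19633) = (11025 - 1*100)*(1/43276) - 20980/32785 = (11025 - 100)*(1/43276) - 20980*1/32785 = 10925*(1/43276) - 4196/6557 = 10925/43276 - 4196/6557 = -109950871/283760732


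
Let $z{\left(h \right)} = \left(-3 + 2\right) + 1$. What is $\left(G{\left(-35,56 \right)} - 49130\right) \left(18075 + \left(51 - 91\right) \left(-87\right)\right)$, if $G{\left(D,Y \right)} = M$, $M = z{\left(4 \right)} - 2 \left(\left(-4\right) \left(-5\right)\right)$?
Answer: $-1059859350$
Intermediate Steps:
$z{\left(h \right)} = 0$ ($z{\left(h \right)} = -1 + 1 = 0$)
$M = -40$ ($M = 0 - 2 \left(\left(-4\right) \left(-5\right)\right) = 0 - 40 = -40$)
$G{\left(D,Y \right)} = -40$
$\left(G{\left(-35,56 \right)} - 49130\right) \left(18075 + \left(51 - 91\right) \left(-87\right)\right) = \left(-40 - 49130\right) \left(18075 + \left(51 - 91\right) \left(-87\right)\right) = - 49170 \left(18075 - -3480\right) = - 49170 \left(18075 + 3480\right) = \left(-49170\right) 21555 = -1059859350$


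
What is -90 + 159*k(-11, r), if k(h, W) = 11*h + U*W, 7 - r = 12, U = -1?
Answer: -18534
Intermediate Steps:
r = -5 (r = 7 - 1*12 = 7 - 12 = -5)
k(h, W) = -W + 11*h (k(h, W) = 11*h - W = -W + 11*h)
-90 + 159*k(-11, r) = -90 + 159*(-1*(-5) + 11*(-11)) = -90 + 159*(5 - 121) = -90 + 159*(-116) = -90 - 18444 = -18534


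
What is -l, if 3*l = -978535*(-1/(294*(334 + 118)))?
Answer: -978535/398664 ≈ -2.4545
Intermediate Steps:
l = 978535/398664 (l = (-978535*(-1/(294*(334 + 118))))/3 = (-978535/(452*(-294)))/3 = (-978535/(-132888))/3 = (-978535*(-1/132888))/3 = (⅓)*(978535/132888) = 978535/398664 ≈ 2.4545)
-l = -1*978535/398664 = -978535/398664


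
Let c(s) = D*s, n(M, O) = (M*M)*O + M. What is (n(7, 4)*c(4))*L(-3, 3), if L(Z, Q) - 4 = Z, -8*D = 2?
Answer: -203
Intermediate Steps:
D = -¼ (D = -⅛*2 = -¼ ≈ -0.25000)
n(M, O) = M + O*M² (n(M, O) = M²*O + M = O*M² + M = M + O*M²)
L(Z, Q) = 4 + Z
c(s) = -s/4
(n(7, 4)*c(4))*L(-3, 3) = ((7*(1 + 7*4))*(-¼*4))*(4 - 3) = ((7*(1 + 28))*(-1))*1 = ((7*29)*(-1))*1 = (203*(-1))*1 = -203*1 = -203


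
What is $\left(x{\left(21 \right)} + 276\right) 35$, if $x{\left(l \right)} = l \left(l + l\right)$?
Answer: $40530$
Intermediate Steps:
$x{\left(l \right)} = 2 l^{2}$ ($x{\left(l \right)} = l 2 l = 2 l^{2}$)
$\left(x{\left(21 \right)} + 276\right) 35 = \left(2 \cdot 21^{2} + 276\right) 35 = \left(2 \cdot 441 + 276\right) 35 = \left(882 + 276\right) 35 = 1158 \cdot 35 = 40530$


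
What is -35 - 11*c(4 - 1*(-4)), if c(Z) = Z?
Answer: -123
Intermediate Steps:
-35 - 11*c(4 - 1*(-4)) = -35 - 11*(4 - 1*(-4)) = -35 - 11*(4 + 4) = -35 - 11*8 = -35 - 88 = -123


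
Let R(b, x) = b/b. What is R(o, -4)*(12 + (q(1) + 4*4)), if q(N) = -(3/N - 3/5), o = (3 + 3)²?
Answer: 128/5 ≈ 25.600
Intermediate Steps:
o = 36 (o = 6² = 36)
q(N) = ⅗ - 3/N (q(N) = -(3/N - 3*⅕) = -(3/N - ⅗) = -(-⅗ + 3/N) = ⅗ - 3/N)
R(b, x) = 1
R(o, -4)*(12 + (q(1) + 4*4)) = 1*(12 + ((⅗ - 3/1) + 4*4)) = 1*(12 + ((⅗ - 3*1) + 16)) = 1*(12 + ((⅗ - 3) + 16)) = 1*(12 + (-12/5 + 16)) = 1*(12 + 68/5) = 1*(128/5) = 128/5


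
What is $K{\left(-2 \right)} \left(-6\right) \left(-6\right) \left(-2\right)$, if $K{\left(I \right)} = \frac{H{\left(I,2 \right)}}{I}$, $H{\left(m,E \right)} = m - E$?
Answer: $-144$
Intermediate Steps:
$K{\left(I \right)} = \frac{-2 + I}{I}$ ($K{\left(I \right)} = \frac{I - 2}{I} = \frac{-2 + I}{I}$)
$K{\left(-2 \right)} \left(-6\right) \left(-6\right) \left(-2\right) = \frac{-2 - 2}{-2} \left(-6\right) \left(-6\right) \left(-2\right) = \left(- \frac{1}{2}\right) \left(-4\right) 36 \left(-2\right) = 2 \left(-72\right) = -144$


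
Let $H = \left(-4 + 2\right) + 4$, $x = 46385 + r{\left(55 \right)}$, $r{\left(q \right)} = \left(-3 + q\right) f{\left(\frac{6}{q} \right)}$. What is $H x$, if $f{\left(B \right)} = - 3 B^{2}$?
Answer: $\frac{280618018}{3025} \approx 92766.0$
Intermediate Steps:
$r{\left(q \right)} = - \frac{108 \left(-3 + q\right)}{q^{2}}$ ($r{\left(q \right)} = \left(-3 + q\right) \left(- 3 \left(\frac{6}{q}\right)^{2}\right) = \left(-3 + q\right) \left(- 3 \frac{36}{q^{2}}\right) = \left(-3 + q\right) \left(- \frac{108}{q^{2}}\right) = - \frac{108 \left(-3 + q\right)}{q^{2}}$)
$x = \frac{140309009}{3025}$ ($x = 46385 + \frac{108 \left(3 - 55\right)}{3025} = 46385 + 108 \cdot \frac{1}{3025} \left(3 - 55\right) = 46385 + 108 \cdot \frac{1}{3025} \left(-52\right) = 46385 - \frac{5616}{3025} = \frac{140309009}{3025} \approx 46383.0$)
$H = 2$ ($H = -2 + 4 = 2$)
$H x = 2 \cdot \frac{140309009}{3025} = \frac{280618018}{3025}$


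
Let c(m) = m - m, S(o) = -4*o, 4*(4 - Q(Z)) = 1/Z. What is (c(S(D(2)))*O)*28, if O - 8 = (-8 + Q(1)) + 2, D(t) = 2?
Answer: 0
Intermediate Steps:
Q(Z) = 4 - 1/(4*Z)
O = 23/4 (O = 8 + ((-8 + (4 - ¼/1)) + 2) = 8 + ((-8 + (4 - ¼*1)) + 2) = 8 + ((-8 + (4 - ¼)) + 2) = 8 + ((-8 + 15/4) + 2) = 8 + (-17/4 + 2) = 8 - 9/4 = 23/4 ≈ 5.7500)
c(m) = 0
(c(S(D(2)))*O)*28 = (0*(23/4))*28 = 0*28 = 0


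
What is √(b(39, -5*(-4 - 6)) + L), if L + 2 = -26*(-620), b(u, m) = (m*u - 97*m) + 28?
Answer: √13246 ≈ 115.09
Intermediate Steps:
b(u, m) = 28 - 97*m + m*u (b(u, m) = (-97*m + m*u) + 28 = 28 - 97*m + m*u)
L = 16118 (L = -2 - 26*(-620) = -2 - 1*(-16120) = -2 + 16120 = 16118)
√(b(39, -5*(-4 - 6)) + L) = √((28 - (-485)*(-4 - 6) - 5*(-4 - 6)*39) + 16118) = √((28 - (-485)*(-10) - 5*(-10)*39) + 16118) = √((28 - 97*50 + 50*39) + 16118) = √((28 - 4850 + 1950) + 16118) = √(-2872 + 16118) = √13246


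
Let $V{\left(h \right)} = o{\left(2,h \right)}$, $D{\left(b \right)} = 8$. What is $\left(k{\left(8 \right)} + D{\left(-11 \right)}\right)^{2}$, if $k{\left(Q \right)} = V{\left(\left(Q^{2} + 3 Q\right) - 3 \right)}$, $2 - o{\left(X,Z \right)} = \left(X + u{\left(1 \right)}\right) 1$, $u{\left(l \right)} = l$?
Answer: $49$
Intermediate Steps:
$o{\left(X,Z \right)} = 1 - X$ ($o{\left(X,Z \right)} = 2 - \left(X + 1\right) 1 = 2 - \left(1 + X\right) 1 = 2 - \left(1 + X\right) = 1 - X$)
$V{\left(h \right)} = -1$ ($V{\left(h \right)} = 1 - 2 = -1$)
$k{\left(Q \right)} = -1$
$\left(k{\left(8 \right)} + D{\left(-11 \right)}\right)^{2} = \left(-1 + 8\right)^{2} = 7^{2} = 49$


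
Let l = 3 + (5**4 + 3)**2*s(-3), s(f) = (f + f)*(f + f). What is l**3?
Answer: 2861973709983914648283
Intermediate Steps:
s(f) = 4*f**2 (s(f) = (2*f)*(2*f) = 4*f**2)
l = 14197827 (l = 3 + (5**4 + 3)**2*(4*(-3)**2) = 3 + (625 + 3)**2*(4*9) = 3 + 628**2*36 = 3 + 394384*36 = 3 + 14197824 = 14197827)
l**3 = 14197827**3 = 2861973709983914648283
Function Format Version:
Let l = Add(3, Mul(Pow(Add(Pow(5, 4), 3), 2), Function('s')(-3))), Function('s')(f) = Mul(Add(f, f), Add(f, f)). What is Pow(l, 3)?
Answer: 2861973709983914648283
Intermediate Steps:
Function('s')(f) = Mul(4, Pow(f, 2)) (Function('s')(f) = Mul(Mul(2, f), Mul(2, f)) = Mul(4, Pow(f, 2)))
l = 14197827 (l = Add(3, Mul(Pow(Add(Pow(5, 4), 3), 2), Mul(4, Pow(-3, 2)))) = Add(3, Mul(Pow(Add(625, 3), 2), Mul(4, 9))) = Add(3, Mul(Pow(628, 2), 36)) = Add(3, Mul(394384, 36)) = Add(3, 14197824) = 14197827)
Pow(l, 3) = Pow(14197827, 3) = 2861973709983914648283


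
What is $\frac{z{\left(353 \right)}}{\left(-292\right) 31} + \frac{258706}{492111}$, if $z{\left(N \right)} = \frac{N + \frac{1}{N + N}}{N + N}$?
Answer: $\frac{1167118126891123}{2220327409160592} \approx 0.52565$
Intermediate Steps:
$z{\left(N \right)} = \frac{N + \frac{1}{2 N}}{2 N}$
$\frac{z{\left(353 \right)}}{\left(-292\right) 31} + \frac{258706}{492111} = \frac{\frac{1}{2} + \frac{1}{4 \cdot 124609}}{\left(-292\right) 31} + \frac{258706}{492111} = \frac{\frac{1}{2} + \frac{1}{4} \cdot \frac{1}{124609}}{-9052} + 258706 \cdot \frac{1}{492111} = \left(\frac{1}{2} + \frac{1}{498436}\right) \left(- \frac{1}{9052}\right) + \frac{258706}{492111} = \frac{249219}{498436} \left(- \frac{1}{9052}\right) + \frac{258706}{492111} = - \frac{249219}{4511842672} + \frac{258706}{492111} = \frac{1167118126891123}{2220327409160592}$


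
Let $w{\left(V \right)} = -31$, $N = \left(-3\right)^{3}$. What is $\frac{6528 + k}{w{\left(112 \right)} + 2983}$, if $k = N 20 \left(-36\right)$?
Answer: $\frac{1082}{123} \approx 8.7968$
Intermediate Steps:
$N = -27$
$k = 19440$ ($k = \left(-27\right) 20 \left(-36\right) = \left(-540\right) \left(-36\right) = 19440$)
$\frac{6528 + k}{w{\left(112 \right)} + 2983} = \frac{6528 + 19440}{-31 + 2983} = \frac{25968}{2952} = 25968 \cdot \frac{1}{2952} = \frac{1082}{123}$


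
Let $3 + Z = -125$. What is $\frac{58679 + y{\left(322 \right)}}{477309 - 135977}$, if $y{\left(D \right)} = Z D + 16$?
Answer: $\frac{17479}{341332} \approx 0.051208$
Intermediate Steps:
$Z = -128$ ($Z = -3 - 125 = -128$)
$y{\left(D \right)} = 16 - 128 D$ ($y{\left(D \right)} = - 128 D + 16 = 16 - 128 D$)
$\frac{58679 + y{\left(322 \right)}}{477309 - 135977} = \frac{58679 + \left(16 - 41216\right)}{477309 - 135977} = \frac{58679 + \left(16 - 41216\right)}{341332} = \left(58679 - 41200\right) \frac{1}{341332} = 17479 \cdot \frac{1}{341332} = \frac{17479}{341332}$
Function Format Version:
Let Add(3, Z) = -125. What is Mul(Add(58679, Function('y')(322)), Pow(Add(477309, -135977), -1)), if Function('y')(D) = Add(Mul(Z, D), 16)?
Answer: Rational(17479, 341332) ≈ 0.051208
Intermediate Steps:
Z = -128 (Z = Add(-3, -125) = -128)
Function('y')(D) = Add(16, Mul(-128, D)) (Function('y')(D) = Add(Mul(-128, D), 16) = Add(16, Mul(-128, D)))
Mul(Add(58679, Function('y')(322)), Pow(Add(477309, -135977), -1)) = Mul(Add(58679, Add(16, Mul(-128, 322))), Pow(Add(477309, -135977), -1)) = Mul(Add(58679, Add(16, -41216)), Pow(341332, -1)) = Mul(Add(58679, -41200), Rational(1, 341332)) = Mul(17479, Rational(1, 341332)) = Rational(17479, 341332)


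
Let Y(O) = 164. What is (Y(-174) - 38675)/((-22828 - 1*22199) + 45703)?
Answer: -38511/676 ≈ -56.969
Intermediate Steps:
(Y(-174) - 38675)/((-22828 - 1*22199) + 45703) = (164 - 38675)/((-22828 - 1*22199) + 45703) = -38511/((-22828 - 22199) + 45703) = -38511/(-45027 + 45703) = -38511/676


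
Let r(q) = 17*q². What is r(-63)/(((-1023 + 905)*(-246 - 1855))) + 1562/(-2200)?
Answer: -5427439/12395900 ≈ -0.43784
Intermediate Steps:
r(-63)/(((-1023 + 905)*(-246 - 1855))) + 1562/(-2200) = (17*(-63)²)/(((-1023 + 905)*(-246 - 1855))) + 1562/(-2200) = (17*3969)/((-118*(-2101))) + 1562*(-1/2200) = 67473/247918 - 71/100 = -5427439/12395900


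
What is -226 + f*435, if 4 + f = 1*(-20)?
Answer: -10666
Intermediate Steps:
f = -24 (f = -4 + 1*(-20) = -4 - 20 = -24)
-226 + f*435 = -226 - 24*435 = -226 - 10440 = -10666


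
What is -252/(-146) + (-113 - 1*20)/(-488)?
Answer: 71197/35624 ≈ 1.9986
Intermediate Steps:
-252/(-146) + (-113 - 1*20)/(-488) = -252*(-1/146) + (-113 - 20)*(-1/488) = 126/73 - 133*(-1/488) = 126/73 + 133/488 = 71197/35624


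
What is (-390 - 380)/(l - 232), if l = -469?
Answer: 770/701 ≈ 1.0984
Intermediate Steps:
(-390 - 380)/(l - 232) = (-390 - 380)/(-469 - 232) = -770/(-701) = -770*(-1/701) = 770/701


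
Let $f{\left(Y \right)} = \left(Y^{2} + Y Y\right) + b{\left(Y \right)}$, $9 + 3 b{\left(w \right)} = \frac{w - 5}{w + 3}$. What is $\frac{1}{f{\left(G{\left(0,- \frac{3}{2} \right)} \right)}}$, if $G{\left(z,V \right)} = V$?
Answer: $18$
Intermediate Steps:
$b{\left(w \right)} = -3 + \frac{-5 + w}{3 \left(3 + w\right)}$ ($b{\left(w \right)} = -3 + \frac{\left(w - 5\right) \frac{1}{w + 3}}{3} = -3 + \frac{\left(-5 + w\right) \frac{1}{3 + w}}{3} = -3 + \frac{\frac{1}{3 + w} \left(-5 + w\right)}{3} = -3 + \frac{-5 + w}{3 \left(3 + w\right)}$)
$f{\left(Y \right)} = 2 Y^{2} + \frac{8 \left(-4 - Y\right)}{3 \left(3 + Y\right)}$ ($f{\left(Y \right)} = \left(Y^{2} + Y Y\right) + \frac{8 \left(-4 - Y\right)}{3 \left(3 + Y\right)} = \left(Y^{2} + Y^{2}\right) + \frac{8 \left(-4 - Y\right)}{3 \left(3 + Y\right)} = 2 Y^{2} + \frac{8 \left(-4 - Y\right)}{3 \left(3 + Y\right)}$)
$\frac{1}{f{\left(G{\left(0,- \frac{3}{2} \right)} \right)}} = \frac{1}{\frac{2}{3} \frac{1}{3 - \frac{3}{2}} \left(-16 - 4 \left(- \frac{3}{2}\right) + 3 \left(- \frac{3}{2}\right)^{2} \left(3 - \frac{3}{2}\right)\right)} = \frac{1}{\frac{2}{3} \frac{1}{3 - \frac{3}{2}} \left(-16 - 4 \left(\left(-3\right) \frac{1}{2}\right) + 3 \left(\left(-3\right) \frac{1}{2}\right)^{2} \left(3 - \frac{3}{2}\right)\right)} = \frac{1}{\frac{2}{3} \frac{1}{3 - \frac{3}{2}} \left(-16 - -6 + 3 \left(- \frac{3}{2}\right)^{2} \left(3 - \frac{3}{2}\right)\right)} = \frac{1}{\frac{2}{3} \frac{1}{\frac{3}{2}} \left(-16 + 6 + 3 \cdot \frac{9}{4} \cdot \frac{3}{2}\right)} = \frac{1}{\frac{2}{3} \cdot \frac{2}{3} \left(-16 + 6 + \frac{81}{8}\right)} = \frac{1}{\frac{2}{3} \cdot \frac{2}{3} \cdot \frac{1}{8}} = \frac{1}{\frac{1}{18}} = 18$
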